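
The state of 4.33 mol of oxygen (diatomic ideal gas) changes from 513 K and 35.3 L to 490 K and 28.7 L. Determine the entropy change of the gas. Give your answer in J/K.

Entropy is a state function: ΔS = nC_V ln(T₂/T₁) + nR ln(V₂/V₁), with C_V = 5R/2 = 20.79 J mol⁻¹ K⁻¹ for a diatomic ideal gas.
ΔS = 4.33 × [20.79 × ln(490/513) + 8.314 × ln(28.7/35.3)] = -11.6 J/K.

ΔS = -11.6 J/K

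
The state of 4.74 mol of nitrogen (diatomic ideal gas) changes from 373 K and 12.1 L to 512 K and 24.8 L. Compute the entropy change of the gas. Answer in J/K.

Entropy is a state function: ΔS = nC_V ln(T₂/T₁) + nR ln(V₂/V₁), with C_V = 5R/2 = 20.79 J mol⁻¹ K⁻¹ for a diatomic ideal gas.
ΔS = 4.74 × [20.79 × ln(512/373) + 8.314 × ln(24.8/12.1)] = 59.5 J/K.

ΔS = 59.5 J/K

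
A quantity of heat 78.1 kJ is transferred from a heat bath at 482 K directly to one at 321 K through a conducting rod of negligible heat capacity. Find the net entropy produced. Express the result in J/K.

ΔS_total = 81.3 J/K

ΔS_hot = −Q/T_H = −78100/482 = -162 J/K and ΔS_cold = +Q/T_C = 78100/321 = 243.3 J/K.
ΔS_total = -162 + 243.3 = 81.3 J/K, positive as the second law requires.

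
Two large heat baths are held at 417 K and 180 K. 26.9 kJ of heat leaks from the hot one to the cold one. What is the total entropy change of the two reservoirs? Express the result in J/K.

ΔS_total = 84.9 J/K

ΔS_hot = −Q/T_H = −26900/417 = -64.51 J/K and ΔS_cold = +Q/T_C = 26900/180 = 149.4 J/K.
ΔS_total = -64.51 + 149.4 = 84.9 J/K, positive as the second law requires.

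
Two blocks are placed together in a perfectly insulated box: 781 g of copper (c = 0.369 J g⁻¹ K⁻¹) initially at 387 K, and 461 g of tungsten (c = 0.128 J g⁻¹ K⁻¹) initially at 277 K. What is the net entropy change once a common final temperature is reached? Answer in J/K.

Energy balance: T_f = (m₁c₁T₁ + m₂c₂T₂)/(m₁c₁ + m₂c₂) = 368.3 K.
ΔS₁ = m₁c₁ ln(T_f/T₁) = 288.189 × ln(368.3/387) = -14.27 J/K.
ΔS₂ = m₂c₂ ln(T_f/T₂) = 59.008 × ln(368.3/277) = 16.81 J/K.
ΔS_total = -14.27 + 16.81 = 2.54 J/K.

ΔS_total = 2.54 J/K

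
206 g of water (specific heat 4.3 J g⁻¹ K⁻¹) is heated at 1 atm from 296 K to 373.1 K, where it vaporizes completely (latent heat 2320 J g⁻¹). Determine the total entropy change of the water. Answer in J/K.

ΔS = 1490 J/K

Warming step: ΔS₁ = m c ln(T_tr/T_i) = 206 × 4.3 × ln(373.1/296) = 205.1 J/K.
Phase change: ΔS₂ = +mL/T_tr = 206 × 2320 / 373.1 = 1281 J/K.
ΔS_total = (205.1) + (1281) = 1490 J/K.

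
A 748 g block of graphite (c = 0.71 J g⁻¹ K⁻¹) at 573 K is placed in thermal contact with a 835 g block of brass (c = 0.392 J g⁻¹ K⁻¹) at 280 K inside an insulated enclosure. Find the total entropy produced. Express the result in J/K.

Energy balance: T_f = (m₁c₁T₁ + m₂c₂T₂)/(m₁c₁ + m₂c₂) = 461.27 K.
ΔS₁ = m₁c₁ ln(T_f/T₁) = 531.08 × ln(461.27/573) = -115.2 J/K.
ΔS₂ = m₂c₂ ln(T_f/T₂) = 327.32 × ln(461.27/280) = 163.4 J/K.
ΔS_total = -115.2 + 163.4 = 48.2 J/K.

ΔS_total = 48.2 J/K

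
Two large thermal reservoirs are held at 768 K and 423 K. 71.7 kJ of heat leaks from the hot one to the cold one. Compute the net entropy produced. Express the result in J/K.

ΔS_total = 76.1 J/K

ΔS_hot = −Q/T_H = −71700/768 = -93.36 J/K and ΔS_cold = +Q/T_C = 71700/423 = 169.5 J/K.
ΔS_total = -93.36 + 169.5 = 76.1 J/K, positive as the second law requires.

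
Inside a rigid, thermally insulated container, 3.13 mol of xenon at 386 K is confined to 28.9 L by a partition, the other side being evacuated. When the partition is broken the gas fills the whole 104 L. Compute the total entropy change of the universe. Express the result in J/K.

No heat is exchanged and no work is done, so the ideal-gas temperature stays constant.
Entropy is a state function; using a reversible isothermal path, ΔS_gas = nR ln(V₂/V₁) = 3.13 × 8.314 × ln(104/28.9) = 33.3 J/K.
The insulated surroundings exchange no heat, so ΔS_surr = 0 and ΔS_universe = ΔS_gas.

ΔS_universe = 33.3 J/K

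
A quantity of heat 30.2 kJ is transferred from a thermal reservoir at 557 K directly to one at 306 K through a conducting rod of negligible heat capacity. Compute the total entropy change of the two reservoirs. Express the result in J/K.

ΔS_hot = −Q/T_H = −30200/557 = -54.22 J/K and ΔS_cold = +Q/T_C = 30200/306 = 98.69 J/K.
ΔS_total = -54.22 + 98.69 = 44.5 J/K, positive as the second law requires.

ΔS_total = 44.5 J/K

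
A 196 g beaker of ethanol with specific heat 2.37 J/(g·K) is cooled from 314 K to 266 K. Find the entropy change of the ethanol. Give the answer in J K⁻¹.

ΔS = -77.1 J/K

ΔS = ∫dQ_rev/T = m c ln(T₂/T₁) = 196 × 2.37 × ln(266/314) = -77.1 J/K.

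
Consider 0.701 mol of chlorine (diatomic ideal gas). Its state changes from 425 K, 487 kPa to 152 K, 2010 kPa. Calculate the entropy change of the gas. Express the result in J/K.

ΔS = -29.2 J/K

ΔS = nC_p ln(T₂/T₁) − nR ln(P₂/P₁), with C_p = 7R/2 = 29.1 J mol⁻¹ K⁻¹ for a diatomic ideal gas.
ΔS = 0.701 × [29.1 × ln(152/425) − 8.314 × ln(2010/487)] = -29.2 J/K.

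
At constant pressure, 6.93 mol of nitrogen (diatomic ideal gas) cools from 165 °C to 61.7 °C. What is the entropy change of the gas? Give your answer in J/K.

ΔS = -54.2 J/K

In kelvin: T₁ = 438.15 K, T₂ = 334.85 K. At constant pressure, ΔS = nC_p ln(T₂/T₁) with C_p = 7R/2 = 29.1 J mol⁻¹ K⁻¹.
ΔS = 6.93 × 29.1 × ln(334.85/438.15) = -54.2 J/K.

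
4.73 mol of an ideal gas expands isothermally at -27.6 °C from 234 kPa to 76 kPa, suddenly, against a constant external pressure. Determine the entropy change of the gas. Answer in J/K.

ΔS_gas = 44.2 J/K

Entropy is a state function, so ΔS_gas depends only on the end states.
For an isothermal ideal gas ΔS_gas = nR ln(P₁/P₂) = 4.73 × 8.314 × ln(234/76) = 44.2 J/K.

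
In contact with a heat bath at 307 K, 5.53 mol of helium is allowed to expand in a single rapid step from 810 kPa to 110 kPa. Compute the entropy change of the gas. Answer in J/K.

Entropy is a state function, so ΔS_gas depends only on the end states.
For an isothermal ideal gas ΔS_gas = nR ln(P₁/P₂) = 5.53 × 8.314 × ln(810/110) = 91.8 J/K.

ΔS_gas = 91.8 J/K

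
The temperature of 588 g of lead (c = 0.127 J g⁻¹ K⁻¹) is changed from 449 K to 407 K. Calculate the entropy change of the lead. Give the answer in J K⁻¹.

ΔS = ∫dQ_rev/T = m c ln(T₂/T₁) = 588 × 0.127 × ln(407/449) = -7.33 J/K.

ΔS = -7.33 J/K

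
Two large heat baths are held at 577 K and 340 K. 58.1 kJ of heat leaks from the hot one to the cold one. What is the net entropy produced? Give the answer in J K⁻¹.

ΔS_hot = −Q/T_H = −58100/577 = -100.7 J/K and ΔS_cold = +Q/T_C = 58100/340 = 170.9 J/K.
ΔS_total = -100.7 + 170.9 = 70.2 J/K, positive as the second law requires.

ΔS_total = 70.2 J/K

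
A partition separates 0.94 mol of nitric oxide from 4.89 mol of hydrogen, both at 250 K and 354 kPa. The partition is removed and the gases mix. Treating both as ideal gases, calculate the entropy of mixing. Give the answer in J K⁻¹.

Mole fractions: x_A = 0.94/5.83 = 0.161, x_B = 0.839.
ΔS_mix = −R(n_A ln x_A + n_B ln x_B) = −8.314 × (0.94 ln 0.161 + 4.89 ln 0.839) = 21.4 J/K.

ΔS_mix = 21.4 J/K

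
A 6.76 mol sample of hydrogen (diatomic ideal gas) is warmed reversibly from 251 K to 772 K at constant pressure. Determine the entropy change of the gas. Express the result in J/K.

At constant pressure, ΔS = nC_p ln(T₂/T₁) with C_p = 7R/2 = 29.1 J mol⁻¹ K⁻¹.
ΔS = 6.76 × 29.1 × ln(772/251) = 221 J/K.

ΔS = 221 J/K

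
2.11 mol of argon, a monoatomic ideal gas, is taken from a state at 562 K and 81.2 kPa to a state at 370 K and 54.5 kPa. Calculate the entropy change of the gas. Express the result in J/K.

ΔS = nC_p ln(T₂/T₁) − nR ln(P₂/P₁), with C_p = 5R/2 = 20.79 J mol⁻¹ K⁻¹ for a monoatomic ideal gas.
ΔS = 2.11 × [20.79 × ln(370/562) − 8.314 × ln(54.5/81.2)] = -11.3 J/K.

ΔS = -11.3 J/K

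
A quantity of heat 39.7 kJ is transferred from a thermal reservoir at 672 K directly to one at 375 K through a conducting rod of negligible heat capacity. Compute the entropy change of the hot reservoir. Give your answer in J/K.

The hot reservoir loses heat Q, so ΔS_hot = −Q/T_H = −39700/672 = -59.1 J/K.

ΔS_hot = -59.1 J/K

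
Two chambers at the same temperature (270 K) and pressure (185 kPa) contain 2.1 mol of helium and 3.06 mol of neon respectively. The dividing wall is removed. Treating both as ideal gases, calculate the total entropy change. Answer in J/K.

ΔS_mix = 29 J/K

Mole fractions: x_A = 2.1/5.16 = 0.407, x_B = 0.593.
ΔS_mix = −R(n_A ln x_A + n_B ln x_B) = −8.314 × (2.1 ln 0.407 + 3.06 ln 0.593) = 29 J/K.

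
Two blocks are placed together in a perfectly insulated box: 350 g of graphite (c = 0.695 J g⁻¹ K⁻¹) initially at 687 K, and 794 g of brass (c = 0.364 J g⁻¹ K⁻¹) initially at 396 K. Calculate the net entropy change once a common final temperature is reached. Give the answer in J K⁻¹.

ΔS_total = 20.1 J/K

Energy balance: T_f = (m₁c₁T₁ + m₂c₂T₂)/(m₁c₁ + m₂c₂) = 528.99 K.
ΔS₁ = m₁c₁ ln(T_f/T₁) = 243.25 × ln(528.99/687) = -63.58 J/K.
ΔS₂ = m₂c₂ ln(T_f/T₂) = 289.016 × ln(528.99/396) = 83.69 J/K.
ΔS_total = -63.58 + 83.69 = 20.1 J/K.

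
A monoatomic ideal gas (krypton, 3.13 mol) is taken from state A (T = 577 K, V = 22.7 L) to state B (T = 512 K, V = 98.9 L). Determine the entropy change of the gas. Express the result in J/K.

ΔS = 33.6 J/K

Entropy is a state function: ΔS = nC_V ln(T₂/T₁) + nR ln(V₂/V₁), with C_V = 3R/2 = 12.47 J mol⁻¹ K⁻¹ for a monoatomic ideal gas.
ΔS = 3.13 × [12.47 × ln(512/577) + 8.314 × ln(98.9/22.7)] = 33.6 J/K.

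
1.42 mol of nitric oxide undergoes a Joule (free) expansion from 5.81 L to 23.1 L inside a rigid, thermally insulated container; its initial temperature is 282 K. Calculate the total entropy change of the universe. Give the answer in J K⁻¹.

ΔS_universe = 16.3 J/K

For an ideal gas in free expansion Q = 0 and W = 0, so T is unchanged.
Entropy is a state function; using a reversible isothermal path, ΔS_gas = nR ln(V₂/V₁) = 1.42 × 8.314 × ln(23.1/5.81) = 16.3 J/K.
The insulated surroundings exchange no heat, so ΔS_surr = 0 and ΔS_universe = ΔS_gas.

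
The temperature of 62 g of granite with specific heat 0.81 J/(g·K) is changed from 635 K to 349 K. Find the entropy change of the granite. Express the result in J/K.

ΔS = -30.1 J/K

ΔS = ∫dQ_rev/T = m c ln(T₂/T₁) = 62 × 0.81 × ln(349/635) = -30.1 J/K.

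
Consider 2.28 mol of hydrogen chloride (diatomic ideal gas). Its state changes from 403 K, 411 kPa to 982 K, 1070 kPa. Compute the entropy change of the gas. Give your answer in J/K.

ΔS = 41 J/K

ΔS = nC_p ln(T₂/T₁) − nR ln(P₂/P₁), with C_p = 7R/2 = 29.1 J mol⁻¹ K⁻¹ for a diatomic ideal gas.
ΔS = 2.28 × [29.1 × ln(982/403) − 8.314 × ln(1070/411)] = 41 J/K.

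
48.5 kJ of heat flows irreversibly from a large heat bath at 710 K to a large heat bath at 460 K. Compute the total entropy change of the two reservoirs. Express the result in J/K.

ΔS_hot = −Q/T_H = −48500/710 = -68.31 J/K and ΔS_cold = +Q/T_C = 48500/460 = 105.4 J/K.
ΔS_total = -68.31 + 105.4 = 37.1 J/K, positive as the second law requires.

ΔS_total = 37.1 J/K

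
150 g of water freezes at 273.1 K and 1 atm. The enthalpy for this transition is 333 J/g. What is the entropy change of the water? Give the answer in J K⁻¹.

Heat released by the substance: Q = −mL = −150 × 333 = −49950 J.
At constant T, ΔS = Q_rev/T = −49950 / 273.1 = -183 J/K.

ΔS = -183 J/K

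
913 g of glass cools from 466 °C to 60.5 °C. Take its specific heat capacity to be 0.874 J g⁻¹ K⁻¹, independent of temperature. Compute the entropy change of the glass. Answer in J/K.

ΔS = -635 J/K

In kelvin: T₁ = 739.15 K, T₂ = 333.65 K. ΔS = ∫dQ_rev/T = m c ln(T₂/T₁) = 913 × 0.874 × ln(333.65/739.15) = -635 J/K.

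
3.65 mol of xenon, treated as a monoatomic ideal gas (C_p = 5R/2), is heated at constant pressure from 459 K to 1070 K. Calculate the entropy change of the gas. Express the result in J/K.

ΔS = 64.2 J/K

At constant pressure, ΔS = nC_p ln(T₂/T₁) with C_p = 5R/2 = 20.79 J mol⁻¹ K⁻¹.
ΔS = 3.65 × 20.79 × ln(1070/459) = 64.2 J/K.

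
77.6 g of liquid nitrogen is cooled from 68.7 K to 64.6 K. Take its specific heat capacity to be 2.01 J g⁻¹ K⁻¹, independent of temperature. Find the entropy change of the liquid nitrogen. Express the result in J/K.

ΔS = ∫dQ_rev/T = m c ln(T₂/T₁) = 77.6 × 2.01 × ln(64.6/68.7) = -9.6 J/K.

ΔS = -9.6 J/K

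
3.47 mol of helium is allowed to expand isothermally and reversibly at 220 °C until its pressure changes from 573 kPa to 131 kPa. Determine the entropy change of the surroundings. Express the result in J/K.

For an isothermal ideal gas ΔS_gas = nR ln(P₁/P₂) = 3.47 × 8.314 × ln(573/131) = 42.6 J/K.
The process is reversible, so ΔS_surr = −ΔS_gas = -42.6 J/K and ΔS_universe = 0.

ΔS_surr = -42.6 J/K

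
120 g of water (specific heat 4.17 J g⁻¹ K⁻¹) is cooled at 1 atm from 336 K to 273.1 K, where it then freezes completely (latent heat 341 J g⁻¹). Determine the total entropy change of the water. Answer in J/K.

Cooling step: ΔS₁ = m c ln(T_tr/T_i) = 120 × 4.17 × ln(273.1/336) = -103.7 J/K.
Phase change: ΔS₂ = −mL/T_tr = −120 × 341 / 273.1 = -149.8 J/K.
ΔS_total = (-103.7) + (-149.8) = -254 J/K.

ΔS = -254 J/K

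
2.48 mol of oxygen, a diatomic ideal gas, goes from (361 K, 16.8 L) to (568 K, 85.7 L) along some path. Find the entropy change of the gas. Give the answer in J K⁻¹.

Entropy is a state function: ΔS = nC_V ln(T₂/T₁) + nR ln(V₂/V₁), with C_V = 5R/2 = 20.79 J mol⁻¹ K⁻¹ for a diatomic ideal gas.
ΔS = 2.48 × [20.79 × ln(568/361) + 8.314 × ln(85.7/16.8)] = 57 J/K.

ΔS = 57 J/K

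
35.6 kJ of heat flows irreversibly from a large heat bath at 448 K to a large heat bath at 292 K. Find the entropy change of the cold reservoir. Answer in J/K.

The cold reservoir gains heat Q, so ΔS_cold = +Q/T_C = 35600/292 = 122 J/K.

ΔS_cold = 122 J/K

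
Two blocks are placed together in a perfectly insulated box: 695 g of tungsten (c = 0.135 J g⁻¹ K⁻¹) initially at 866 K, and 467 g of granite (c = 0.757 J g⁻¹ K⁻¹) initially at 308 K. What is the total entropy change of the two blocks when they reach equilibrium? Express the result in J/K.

ΔS_total = 47.1 J/K

Energy balance: T_f = (m₁c₁T₁ + m₂c₂T₂)/(m₁c₁ + m₂c₂) = 425.03 K.
ΔS₁ = m₁c₁ ln(T_f/T₁) = 93.825 × ln(425.03/866) = -66.78 J/K.
ΔS₂ = m₂c₂ ln(T_f/T₂) = 353.519 × ln(425.03/308) = 113.9 J/K.
ΔS_total = -66.78 + 113.9 = 47.1 J/K.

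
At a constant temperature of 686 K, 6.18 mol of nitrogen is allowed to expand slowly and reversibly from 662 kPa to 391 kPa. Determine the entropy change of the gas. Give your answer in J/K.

ΔS_gas = 27.1 J/K

For an isothermal ideal gas ΔS_gas = nR ln(P₁/P₂) = 6.18 × 8.314 × ln(662/391) = 27.1 J/K.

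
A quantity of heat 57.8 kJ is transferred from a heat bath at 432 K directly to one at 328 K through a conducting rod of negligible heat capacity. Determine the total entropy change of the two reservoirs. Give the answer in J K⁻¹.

ΔS_total = 42.4 J/K

ΔS_hot = −Q/T_H = −57800/432 = -133.8 J/K and ΔS_cold = +Q/T_C = 57800/328 = 176.2 J/K.
ΔS_total = -133.8 + 176.2 = 42.4 J/K, positive as the second law requires.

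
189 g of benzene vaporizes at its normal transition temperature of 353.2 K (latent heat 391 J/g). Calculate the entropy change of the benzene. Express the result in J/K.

ΔS = 209 J/K

Heat absorbed by the substance: Q = mL = 189 × 391 = 73899 J.
At constant T, ΔS = Q_rev/T = 73899 / 353.2 = 209 J/K.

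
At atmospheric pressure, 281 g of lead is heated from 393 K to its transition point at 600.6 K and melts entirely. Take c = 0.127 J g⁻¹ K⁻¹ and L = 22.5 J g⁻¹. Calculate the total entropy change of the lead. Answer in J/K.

Warming step: ΔS₁ = m c ln(T_tr/T_i) = 281 × 0.127 × ln(600.6/393) = 15.14 J/K.
Phase change: ΔS₂ = +mL/T_tr = 281 × 22.5 / 600.6 = 10.53 J/K.
ΔS_total = (15.14) + (10.53) = 25.7 J/K.

ΔS = 25.7 J/K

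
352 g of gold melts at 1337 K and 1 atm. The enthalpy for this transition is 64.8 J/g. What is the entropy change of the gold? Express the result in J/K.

ΔS = 17.1 J/K

Heat absorbed by the substance: Q = mL = 352 × 64.8 = 22809.6 J.
At constant T, ΔS = Q_rev/T = 22809.6 / 1337 = 17.1 J/K.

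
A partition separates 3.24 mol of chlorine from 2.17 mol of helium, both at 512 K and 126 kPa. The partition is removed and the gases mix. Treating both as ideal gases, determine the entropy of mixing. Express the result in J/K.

Mole fractions: x_A = 3.24/5.41 = 0.599, x_B = 0.401.
ΔS_mix = −R(n_A ln x_A + n_B ln x_B) = −8.314 × (3.24 ln 0.599 + 2.17 ln 0.401) = 30.3 J/K.

ΔS_mix = 30.3 J/K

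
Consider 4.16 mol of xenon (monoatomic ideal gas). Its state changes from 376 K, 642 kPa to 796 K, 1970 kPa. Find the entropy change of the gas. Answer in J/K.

ΔS = nC_p ln(T₂/T₁) − nR ln(P₂/P₁), with C_p = 5R/2 = 20.79 J mol⁻¹ K⁻¹ for a monoatomic ideal gas.
ΔS = 4.16 × [20.79 × ln(796/376) − 8.314 × ln(1970/642)] = 26.1 J/K.

ΔS = 26.1 J/K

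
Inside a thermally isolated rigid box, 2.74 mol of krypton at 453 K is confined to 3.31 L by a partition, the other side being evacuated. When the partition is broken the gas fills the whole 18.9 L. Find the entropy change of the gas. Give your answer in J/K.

No heat is exchanged and no work is done, so the ideal-gas temperature stays constant.
Entropy is a state function; using a reversible isothermal path, ΔS_gas = nR ln(V₂/V₁) = 2.74 × 8.314 × ln(18.9/3.31) = 39.7 J/K.

ΔS_gas = 39.7 J/K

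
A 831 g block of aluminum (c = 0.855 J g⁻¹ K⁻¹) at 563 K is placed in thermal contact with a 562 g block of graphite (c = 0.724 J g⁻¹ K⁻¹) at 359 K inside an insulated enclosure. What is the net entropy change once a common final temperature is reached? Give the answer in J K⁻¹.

Energy balance: T_f = (m₁c₁T₁ + m₂c₂T₂)/(m₁c₁ + m₂c₂) = 488.72 K.
ΔS₁ = m₁c₁ ln(T_f/T₁) = 710.505 × ln(488.72/563) = -100.5 J/K.
ΔS₂ = m₂c₂ ln(T_f/T₂) = 406.888 × ln(488.72/359) = 125.5 J/K.
ΔS_total = -100.5 + 125.5 = 25 J/K.

ΔS_total = 25 J/K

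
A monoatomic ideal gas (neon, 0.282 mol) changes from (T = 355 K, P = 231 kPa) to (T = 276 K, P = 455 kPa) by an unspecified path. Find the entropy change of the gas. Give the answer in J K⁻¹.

ΔS = nC_p ln(T₂/T₁) − nR ln(P₂/P₁), with C_p = 5R/2 = 20.79 J mol⁻¹ K⁻¹ for a monoatomic ideal gas.
ΔS = 0.282 × [20.79 × ln(276/355) − 8.314 × ln(455/231)] = -3.06 J/K.

ΔS = -3.06 J/K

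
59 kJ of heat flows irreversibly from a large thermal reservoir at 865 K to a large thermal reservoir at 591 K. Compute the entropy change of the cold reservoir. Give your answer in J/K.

The cold reservoir gains heat Q, so ΔS_cold = +Q/T_C = 59000/591 = 99.8 J/K.

ΔS_cold = 99.8 J/K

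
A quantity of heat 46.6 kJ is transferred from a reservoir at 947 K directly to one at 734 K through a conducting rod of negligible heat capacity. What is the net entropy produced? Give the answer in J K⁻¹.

ΔS_hot = −Q/T_H = −46600/947 = -49.21 J/K and ΔS_cold = +Q/T_C = 46600/734 = 63.49 J/K.
ΔS_total = -49.21 + 63.49 = 14.3 J/K, positive as the second law requires.

ΔS_total = 14.3 J/K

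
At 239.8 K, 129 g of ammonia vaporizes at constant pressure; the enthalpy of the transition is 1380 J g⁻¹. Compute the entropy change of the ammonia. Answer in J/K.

Heat absorbed by the substance: Q = mL = 129 × 1380 = 178020 J.
At constant T, ΔS = Q_rev/T = 178020 / 239.8 = 742 J/K.

ΔS = 742 J/K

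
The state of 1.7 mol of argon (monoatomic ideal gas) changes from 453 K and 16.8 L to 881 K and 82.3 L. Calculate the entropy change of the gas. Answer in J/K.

Entropy is a state function: ΔS = nC_V ln(T₂/T₁) + nR ln(V₂/V₁), with C_V = 3R/2 = 12.47 J mol⁻¹ K⁻¹ for a monoatomic ideal gas.
ΔS = 1.7 × [12.47 × ln(881/453) + 8.314 × ln(82.3/16.8)] = 36.6 J/K.

ΔS = 36.6 J/K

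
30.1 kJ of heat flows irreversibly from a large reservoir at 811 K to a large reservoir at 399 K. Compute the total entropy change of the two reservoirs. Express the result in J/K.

ΔS_hot = −Q/T_H = −30100/811 = -37.11 J/K and ΔS_cold = +Q/T_C = 30100/399 = 75.44 J/K.
ΔS_total = -37.11 + 75.44 = 38.3 J/K, positive as the second law requires.

ΔS_total = 38.3 J/K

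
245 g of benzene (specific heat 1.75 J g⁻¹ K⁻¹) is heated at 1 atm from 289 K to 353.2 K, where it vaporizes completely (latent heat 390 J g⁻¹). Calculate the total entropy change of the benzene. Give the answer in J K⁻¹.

Warming step: ΔS₁ = m c ln(T_tr/T_i) = 245 × 1.75 × ln(353.2/289) = 86.01 J/K.
Phase change: ΔS₂ = +mL/T_tr = 245 × 390 / 353.2 = 270.5 J/K.
ΔS_total = (86.01) + (270.5) = 357 J/K.

ΔS = 357 J/K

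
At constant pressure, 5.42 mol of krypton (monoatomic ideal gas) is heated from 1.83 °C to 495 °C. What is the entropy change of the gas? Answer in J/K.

ΔS = 116 J/K

In kelvin: T₁ = 274.98 K, T₂ = 768.15 K. At constant pressure, ΔS = nC_p ln(T₂/T₁) with C_p = 5R/2 = 20.79 J mol⁻¹ K⁻¹.
ΔS = 5.42 × 20.79 × ln(768.15/274.98) = 116 J/K.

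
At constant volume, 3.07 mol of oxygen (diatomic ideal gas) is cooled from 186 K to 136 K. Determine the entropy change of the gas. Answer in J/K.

At constant volume, ΔS = nC_V ln(T₂/T₁) with C_V = 5R/2 = 20.79 J mol⁻¹ K⁻¹.
ΔS = 3.07 × 20.79 × ln(136/186) = -20 J/K.

ΔS = -20 J/K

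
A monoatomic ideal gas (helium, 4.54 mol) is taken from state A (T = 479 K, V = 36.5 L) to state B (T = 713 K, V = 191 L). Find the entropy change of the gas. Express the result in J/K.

ΔS = 85 J/K

Entropy is a state function: ΔS = nC_V ln(T₂/T₁) + nR ln(V₂/V₁), with C_V = 3R/2 = 12.47 J mol⁻¹ K⁻¹ for a monoatomic ideal gas.
ΔS = 4.54 × [12.47 × ln(713/479) + 8.314 × ln(191/36.5)] = 85 J/K.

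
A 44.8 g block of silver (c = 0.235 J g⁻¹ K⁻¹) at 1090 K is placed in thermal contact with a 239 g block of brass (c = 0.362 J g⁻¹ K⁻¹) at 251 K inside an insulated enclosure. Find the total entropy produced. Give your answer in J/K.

ΔS_total = 14.6 J/K

Energy balance: T_f = (m₁c₁T₁ + m₂c₂T₂)/(m₁c₁ + m₂c₂) = 342.02 K.
ΔS₁ = m₁c₁ ln(T_f/T₁) = 10.528 × ln(342.02/1090) = -12.2 J/K.
ΔS₂ = m₂c₂ ln(T_f/T₂) = 86.518 × ln(342.02/251) = 26.77 J/K.
ΔS_total = -12.2 + 26.77 = 14.6 J/K.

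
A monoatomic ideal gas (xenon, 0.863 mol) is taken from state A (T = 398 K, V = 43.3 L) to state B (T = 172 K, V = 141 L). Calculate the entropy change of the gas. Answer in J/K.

ΔS = -0.558 J/K

Entropy is a state function: ΔS = nC_V ln(T₂/T₁) + nR ln(V₂/V₁), with C_V = 3R/2 = 12.47 J mol⁻¹ K⁻¹ for a monoatomic ideal gas.
ΔS = 0.863 × [12.47 × ln(172/398) + 8.314 × ln(141/43.3)] = -0.558 J/K.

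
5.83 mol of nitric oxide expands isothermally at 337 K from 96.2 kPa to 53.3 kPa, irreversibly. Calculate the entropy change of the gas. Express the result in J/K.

ΔS_gas = 28.6 J/K

Entropy is a state function, so ΔS_gas depends only on the end states.
For an isothermal ideal gas ΔS_gas = nR ln(P₁/P₂) = 5.83 × 8.314 × ln(96.2/53.3) = 28.6 J/K.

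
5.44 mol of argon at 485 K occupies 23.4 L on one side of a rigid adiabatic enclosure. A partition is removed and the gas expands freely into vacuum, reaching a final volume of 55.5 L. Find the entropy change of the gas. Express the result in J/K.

For an ideal gas in free expansion Q = 0 and W = 0, so T is unchanged.
Entropy is a state function; using a reversible isothermal path, ΔS_gas = nR ln(V₂/V₁) = 5.44 × 8.314 × ln(55.5/23.4) = 39.1 J/K.

ΔS_gas = 39.1 J/K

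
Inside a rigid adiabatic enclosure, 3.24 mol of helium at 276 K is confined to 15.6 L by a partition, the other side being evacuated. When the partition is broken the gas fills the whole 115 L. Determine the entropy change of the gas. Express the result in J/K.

ΔS_gas = 53.8 J/K

No heat is exchanged and no work is done, so the ideal-gas temperature stays constant.
Entropy is a state function; using a reversible isothermal path, ΔS_gas = nR ln(V₂/V₁) = 3.24 × 8.314 × ln(115/15.6) = 53.8 J/K.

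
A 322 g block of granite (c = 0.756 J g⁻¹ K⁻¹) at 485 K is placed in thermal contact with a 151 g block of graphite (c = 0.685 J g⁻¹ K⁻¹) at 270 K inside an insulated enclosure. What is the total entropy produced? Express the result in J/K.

Energy balance: T_f = (m₁c₁T₁ + m₂c₂T₂)/(m₁c₁ + m₂c₂) = 420.89 K.
ΔS₁ = m₁c₁ ln(T_f/T₁) = 243.432 × ln(420.89/485) = -34.51 J/K.
ΔS₂ = m₂c₂ ln(T_f/T₂) = 103.435 × ln(420.89/270) = 45.92 J/K.
ΔS_total = -34.51 + 45.92 = 11.4 J/K.

ΔS_total = 11.4 J/K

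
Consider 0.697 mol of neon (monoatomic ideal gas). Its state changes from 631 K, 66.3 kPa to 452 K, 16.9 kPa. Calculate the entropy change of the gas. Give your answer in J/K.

ΔS = 3.09 J/K

ΔS = nC_p ln(T₂/T₁) − nR ln(P₂/P₁), with C_p = 5R/2 = 20.79 J mol⁻¹ K⁻¹ for a monoatomic ideal gas.
ΔS = 0.697 × [20.79 × ln(452/631) − 8.314 × ln(16.9/66.3)] = 3.09 J/K.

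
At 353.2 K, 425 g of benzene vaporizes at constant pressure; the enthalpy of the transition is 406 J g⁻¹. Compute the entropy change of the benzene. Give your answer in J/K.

ΔS = 489 J/K

Heat absorbed by the substance: Q = mL = 425 × 406 = 172550 J.
At constant T, ΔS = Q_rev/T = 172550 / 353.2 = 489 J/K.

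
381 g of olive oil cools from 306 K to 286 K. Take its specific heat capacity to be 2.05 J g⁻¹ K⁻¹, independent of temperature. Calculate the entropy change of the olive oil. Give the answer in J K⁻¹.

ΔS = -52.8 J/K

ΔS = ∫dQ_rev/T = m c ln(T₂/T₁) = 381 × 2.05 × ln(286/306) = -52.8 J/K.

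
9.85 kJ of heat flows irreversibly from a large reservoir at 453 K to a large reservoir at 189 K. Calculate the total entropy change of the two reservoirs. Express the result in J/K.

ΔS_total = 30.4 J/K

ΔS_hot = −Q/T_H = −9850/453 = -21.74 J/K and ΔS_cold = +Q/T_C = 9850/189 = 52.12 J/K.
ΔS_total = -21.74 + 52.12 = 30.4 J/K, positive as the second law requires.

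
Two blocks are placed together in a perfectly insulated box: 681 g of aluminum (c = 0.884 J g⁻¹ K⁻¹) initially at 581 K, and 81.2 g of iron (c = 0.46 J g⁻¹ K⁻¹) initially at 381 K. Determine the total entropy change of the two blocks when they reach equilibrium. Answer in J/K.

Energy balance: T_f = (m₁c₁T₁ + m₂c₂T₂)/(m₁c₁ + m₂c₂) = 569.32 K.
ΔS₁ = m₁c₁ ln(T_f/T₁) = 602.004 × ln(569.32/581) = -12.23 J/K.
ΔS₂ = m₂c₂ ln(T_f/T₂) = 37.352 × ln(569.32/381) = 15 J/K.
ΔS_total = -12.23 + 15 = 2.77 J/K.

ΔS_total = 2.77 J/K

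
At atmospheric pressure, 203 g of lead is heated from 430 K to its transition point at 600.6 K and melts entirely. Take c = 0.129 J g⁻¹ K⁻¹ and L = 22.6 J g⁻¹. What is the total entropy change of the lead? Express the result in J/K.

ΔS = 16.4 J/K

Warming step: ΔS₁ = m c ln(T_tr/T_i) = 203 × 0.129 × ln(600.6/430) = 8.75 J/K.
Phase change: ΔS₂ = +mL/T_tr = 203 × 22.6 / 600.6 = 7.639 J/K.
ΔS_total = (8.75) + (7.639) = 16.4 J/K.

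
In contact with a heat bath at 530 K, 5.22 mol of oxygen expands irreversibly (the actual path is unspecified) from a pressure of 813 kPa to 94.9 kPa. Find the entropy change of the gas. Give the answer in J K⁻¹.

Entropy is a state function, so ΔS_gas depends only on the end states.
For an isothermal ideal gas ΔS_gas = nR ln(P₁/P₂) = 5.22 × 8.314 × ln(813/94.9) = 93.2 J/K.

ΔS_gas = 93.2 J/K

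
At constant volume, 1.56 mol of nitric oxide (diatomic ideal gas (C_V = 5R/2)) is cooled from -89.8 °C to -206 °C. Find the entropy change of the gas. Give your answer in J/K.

ΔS = -32.6 J/K

In kelvin: T₁ = 183.35 K, T₂ = 67.15 K. At constant volume, ΔS = nC_V ln(T₂/T₁) with C_V = 5R/2 = 20.79 J mol⁻¹ K⁻¹.
ΔS = 1.56 × 20.79 × ln(67.15/183.35) = -32.6 J/K.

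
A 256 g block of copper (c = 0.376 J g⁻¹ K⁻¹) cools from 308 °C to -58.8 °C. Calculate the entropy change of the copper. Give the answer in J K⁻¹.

In kelvin: T₁ = 581.15 K, T₂ = 214.35 K. ΔS = ∫dQ_rev/T = m c ln(T₂/T₁) = 256 × 0.376 × ln(214.35/581.15) = -96 J/K.

ΔS = -96 J/K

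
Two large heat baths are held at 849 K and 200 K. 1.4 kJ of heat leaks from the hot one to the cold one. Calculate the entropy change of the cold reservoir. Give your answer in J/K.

The cold reservoir gains heat Q, so ΔS_cold = +Q/T_C = 1400/200 = 7 J/K.

ΔS_cold = 7 J/K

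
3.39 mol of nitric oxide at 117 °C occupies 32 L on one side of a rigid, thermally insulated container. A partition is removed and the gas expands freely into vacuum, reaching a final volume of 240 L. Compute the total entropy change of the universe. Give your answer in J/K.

ΔS_universe = 56.8 J/K

For an ideal gas in free expansion Q = 0 and W = 0, so T is unchanged.
Entropy is a state function; using a reversible isothermal path, ΔS_gas = nR ln(V₂/V₁) = 3.39 × 8.314 × ln(240/32) = 56.8 J/K.
The insulated surroundings exchange no heat, so ΔS_surr = 0 and ΔS_universe = ΔS_gas.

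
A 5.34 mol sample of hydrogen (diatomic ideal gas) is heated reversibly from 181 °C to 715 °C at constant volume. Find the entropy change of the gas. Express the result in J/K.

ΔS = 86.3 J/K

In kelvin: T₁ = 454.15 K, T₂ = 988.15 K. At constant volume, ΔS = nC_V ln(T₂/T₁) with C_V = 5R/2 = 20.79 J mol⁻¹ K⁻¹.
ΔS = 5.34 × 20.79 × ln(988.15/454.15) = 86.3 J/K.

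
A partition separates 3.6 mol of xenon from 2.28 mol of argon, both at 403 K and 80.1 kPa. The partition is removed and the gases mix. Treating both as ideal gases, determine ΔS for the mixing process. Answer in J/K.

ΔS_mix = 32.6 J/K

Mole fractions: x_A = 3.6/5.88 = 0.612, x_B = 0.388.
ΔS_mix = −R(n_A ln x_A + n_B ln x_B) = −8.314 × (3.6 ln 0.612 + 2.28 ln 0.388) = 32.6 J/K.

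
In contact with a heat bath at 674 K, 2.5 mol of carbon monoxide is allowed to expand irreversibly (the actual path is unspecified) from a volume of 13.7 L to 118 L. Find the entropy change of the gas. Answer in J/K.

ΔS_gas = 44.8 J/K

Entropy is a state function, so ΔS_gas depends only on the end states.
For an isothermal ideal gas ΔS_gas = nR ln(V₂/V₁) = 2.5 × 8.314 × ln(118/13.7) = 44.8 J/K.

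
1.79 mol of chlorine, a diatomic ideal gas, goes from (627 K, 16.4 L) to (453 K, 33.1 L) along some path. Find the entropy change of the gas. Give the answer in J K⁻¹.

Entropy is a state function: ΔS = nC_V ln(T₂/T₁) + nR ln(V₂/V₁), with C_V = 5R/2 = 20.79 J mol⁻¹ K⁻¹ for a diatomic ideal gas.
ΔS = 1.79 × [20.79 × ln(453/627) + 8.314 × ln(33.1/16.4)] = -1.64 J/K.

ΔS = -1.64 J/K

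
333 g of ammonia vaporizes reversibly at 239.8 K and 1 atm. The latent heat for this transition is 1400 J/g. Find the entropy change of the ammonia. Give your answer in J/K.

ΔS = 1940 J/K

Heat absorbed by the substance: Q = mL = 333 × 1400 = 466200 J.
At constant T, ΔS = Q_rev/T = 466200 / 239.8 = 1940 J/K.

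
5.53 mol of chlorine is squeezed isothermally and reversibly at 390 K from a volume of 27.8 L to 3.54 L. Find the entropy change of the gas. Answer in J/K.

For an isothermal ideal gas ΔS_gas = nR ln(V₂/V₁) = 5.53 × 8.314 × ln(3.54/27.8) = -94.8 J/K.

ΔS_gas = -94.8 J/K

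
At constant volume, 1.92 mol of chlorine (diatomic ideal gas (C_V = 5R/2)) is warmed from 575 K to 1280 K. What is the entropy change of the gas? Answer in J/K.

At constant volume, ΔS = nC_V ln(T₂/T₁) with C_V = 5R/2 = 20.79 J mol⁻¹ K⁻¹.
ΔS = 1.92 × 20.79 × ln(1280/575) = 31.9 J/K.

ΔS = 31.9 J/K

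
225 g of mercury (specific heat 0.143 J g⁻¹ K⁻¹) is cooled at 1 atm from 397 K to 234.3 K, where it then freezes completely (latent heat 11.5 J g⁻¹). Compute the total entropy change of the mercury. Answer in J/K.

ΔS = -28 J/K

Cooling step: ΔS₁ = m c ln(T_tr/T_i) = 225 × 0.143 × ln(234.3/397) = -16.97 J/K.
Phase change: ΔS₂ = −mL/T_tr = −225 × 11.5 / 234.3 = -11.04 J/K.
ΔS_total = (-16.97) + (-11.04) = -28 J/K.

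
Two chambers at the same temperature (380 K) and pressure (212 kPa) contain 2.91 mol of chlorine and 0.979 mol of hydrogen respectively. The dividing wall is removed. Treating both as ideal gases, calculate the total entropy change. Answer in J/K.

Mole fractions: x_A = 2.91/3.89 = 0.748, x_B = 0.252.
ΔS_mix = −R(n_A ln x_A + n_B ln x_B) = −8.314 × (2.91 ln 0.748 + 0.979 ln 0.252) = 18.2 J/K.

ΔS_mix = 18.2 J/K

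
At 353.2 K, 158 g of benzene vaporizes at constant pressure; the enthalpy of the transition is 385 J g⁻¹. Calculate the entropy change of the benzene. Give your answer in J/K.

Heat absorbed by the substance: Q = mL = 158 × 385 = 60830 J.
At constant T, ΔS = Q_rev/T = 60830 / 353.2 = 172 J/K.

ΔS = 172 J/K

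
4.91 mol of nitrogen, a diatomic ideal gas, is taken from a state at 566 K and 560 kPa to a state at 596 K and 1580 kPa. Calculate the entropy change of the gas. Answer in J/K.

ΔS = -35 J/K

ΔS = nC_p ln(T₂/T₁) − nR ln(P₂/P₁), with C_p = 7R/2 = 29.1 J mol⁻¹ K⁻¹ for a diatomic ideal gas.
ΔS = 4.91 × [29.1 × ln(596/566) − 8.314 × ln(1580/560)] = -35 J/K.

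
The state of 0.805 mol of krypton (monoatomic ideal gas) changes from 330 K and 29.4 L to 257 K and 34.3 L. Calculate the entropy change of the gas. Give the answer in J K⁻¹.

Entropy is a state function: ΔS = nC_V ln(T₂/T₁) + nR ln(V₂/V₁), with C_V = 3R/2 = 12.47 J mol⁻¹ K⁻¹ for a monoatomic ideal gas.
ΔS = 0.805 × [12.47 × ln(257/330) + 8.314 × ln(34.3/29.4)] = -1.48 J/K.

ΔS = -1.48 J/K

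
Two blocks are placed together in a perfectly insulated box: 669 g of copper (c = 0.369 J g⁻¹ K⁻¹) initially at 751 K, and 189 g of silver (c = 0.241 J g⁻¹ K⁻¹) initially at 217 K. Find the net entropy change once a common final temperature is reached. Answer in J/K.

ΔS_total = 22.2 J/K

Energy balance: T_f = (m₁c₁T₁ + m₂c₂T₂)/(m₁c₁ + m₂c₂) = 667.82 K.
ΔS₁ = m₁c₁ ln(T_f/T₁) = 246.861 × ln(667.82/751) = -28.98 J/K.
ΔS₂ = m₂c₂ ln(T_f/T₂) = 45.549 × ln(667.82/217) = 51.2 J/K.
ΔS_total = -28.98 + 51.2 = 22.2 J/K.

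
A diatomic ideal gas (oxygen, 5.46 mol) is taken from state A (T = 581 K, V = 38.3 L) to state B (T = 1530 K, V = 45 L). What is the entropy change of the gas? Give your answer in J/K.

ΔS = 117 J/K

Entropy is a state function: ΔS = nC_V ln(T₂/T₁) + nR ln(V₂/V₁), with C_V = 5R/2 = 20.79 J mol⁻¹ K⁻¹ for a diatomic ideal gas.
ΔS = 5.46 × [20.79 × ln(1530/581) + 8.314 × ln(45/38.3)] = 117 J/K.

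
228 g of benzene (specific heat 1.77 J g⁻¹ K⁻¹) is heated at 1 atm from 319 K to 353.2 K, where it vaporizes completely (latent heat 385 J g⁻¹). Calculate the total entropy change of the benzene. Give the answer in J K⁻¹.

ΔS = 290 J/K

Warming step: ΔS₁ = m c ln(T_tr/T_i) = 228 × 1.77 × ln(353.2/319) = 41.1 J/K.
Phase change: ΔS₂ = +mL/T_tr = 228 × 385 / 353.2 = 248.5 J/K.
ΔS_total = (41.1) + (248.5) = 290 J/K.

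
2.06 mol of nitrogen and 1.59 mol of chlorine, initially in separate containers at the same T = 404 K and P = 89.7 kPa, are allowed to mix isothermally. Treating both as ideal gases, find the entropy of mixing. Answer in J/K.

Mole fractions: x_A = 2.06/3.65 = 0.564, x_B = 0.436.
ΔS_mix = −R(n_A ln x_A + n_B ln x_B) = −8.314 × (2.06 ln 0.564 + 1.59 ln 0.436) = 20.8 J/K.

ΔS_mix = 20.8 J/K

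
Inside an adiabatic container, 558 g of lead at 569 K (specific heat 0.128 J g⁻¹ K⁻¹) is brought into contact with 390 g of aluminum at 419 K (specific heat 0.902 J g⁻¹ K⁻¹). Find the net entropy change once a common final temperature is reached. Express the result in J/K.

Energy balance: T_f = (m₁c₁T₁ + m₂c₂T₂)/(m₁c₁ + m₂c₂) = 444.32 K.
ΔS₁ = m₁c₁ ln(T_f/T₁) = 71.424 × ln(444.32/569) = -17.67 J/K.
ΔS₂ = m₂c₂ ln(T_f/T₂) = 351.78 × ln(444.32/419) = 20.64 J/K.
ΔS_total = -17.67 + 20.64 = 2.97 J/K.

ΔS_total = 2.97 J/K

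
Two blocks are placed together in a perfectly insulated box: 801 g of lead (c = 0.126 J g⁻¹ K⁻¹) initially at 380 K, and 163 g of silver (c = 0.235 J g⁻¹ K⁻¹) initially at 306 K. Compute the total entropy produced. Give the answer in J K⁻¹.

ΔS_total = 0.63 J/K

Energy balance: T_f = (m₁c₁T₁ + m₂c₂T₂)/(m₁c₁ + m₂c₂) = 359.64 K.
ΔS₁ = m₁c₁ ln(T_f/T₁) = 100.926 × ln(359.64/380) = -5.557 J/K.
ΔS₂ = m₂c₂ ln(T_f/T₂) = 38.305 × ln(359.64/306) = 6.187 J/K.
ΔS_total = -5.557 + 6.187 = 0.63 J/K.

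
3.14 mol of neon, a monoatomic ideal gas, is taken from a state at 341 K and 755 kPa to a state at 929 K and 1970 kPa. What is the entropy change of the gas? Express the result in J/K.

ΔS = 40.4 J/K

ΔS = nC_p ln(T₂/T₁) − nR ln(P₂/P₁), with C_p = 5R/2 = 20.79 J mol⁻¹ K⁻¹ for a monoatomic ideal gas.
ΔS = 3.14 × [20.79 × ln(929/341) − 8.314 × ln(1970/755)] = 40.4 J/K.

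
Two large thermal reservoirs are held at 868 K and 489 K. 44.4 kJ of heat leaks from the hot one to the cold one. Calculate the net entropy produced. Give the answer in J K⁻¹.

ΔS_hot = −Q/T_H = −44400/868 = -51.15 J/K and ΔS_cold = +Q/T_C = 44400/489 = 90.8 J/K.
ΔS_total = -51.15 + 90.8 = 39.6 J/K, positive as the second law requires.

ΔS_total = 39.6 J/K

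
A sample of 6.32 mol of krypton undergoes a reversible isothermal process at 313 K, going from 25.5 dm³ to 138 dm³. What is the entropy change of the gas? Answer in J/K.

For an isothermal ideal gas ΔS_gas = nR ln(V₂/V₁) = 6.32 × 8.314 × ln(138/25.5) = 88.7 J/K.

ΔS_gas = 88.7 J/K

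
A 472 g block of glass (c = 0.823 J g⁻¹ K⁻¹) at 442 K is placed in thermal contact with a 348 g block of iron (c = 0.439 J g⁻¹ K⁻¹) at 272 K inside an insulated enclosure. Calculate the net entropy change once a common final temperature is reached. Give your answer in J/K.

Energy balance: T_f = (m₁c₁T₁ + m₂c₂T₂)/(m₁c₁ + m₂c₂) = 394.01 K.
ΔS₁ = m₁c₁ ln(T_f/T₁) = 388.456 × ln(394.01/442) = -44.64 J/K.
ΔS₂ = m₂c₂ ln(T_f/T₂) = 152.772 × ln(394.01/272) = 56.62 J/K.
ΔS_total = -44.64 + 56.62 = 12 J/K.

ΔS_total = 12 J/K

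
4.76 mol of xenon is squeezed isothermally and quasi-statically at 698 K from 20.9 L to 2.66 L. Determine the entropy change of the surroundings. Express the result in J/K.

For an isothermal ideal gas ΔS_gas = nR ln(V₂/V₁) = 4.76 × 8.314 × ln(2.66/20.9) = -81.6 J/K.
The process is reversible, so ΔS_surr = −ΔS_gas = 81.6 J/K and ΔS_universe = 0.

ΔS_surr = 81.6 J/K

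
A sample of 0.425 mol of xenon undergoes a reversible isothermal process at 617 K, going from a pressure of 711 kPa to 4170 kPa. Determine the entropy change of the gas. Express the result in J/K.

For an isothermal ideal gas ΔS_gas = nR ln(P₁/P₂) = 0.425 × 8.314 × ln(711/4170) = -6.25 J/K.

ΔS_gas = -6.25 J/K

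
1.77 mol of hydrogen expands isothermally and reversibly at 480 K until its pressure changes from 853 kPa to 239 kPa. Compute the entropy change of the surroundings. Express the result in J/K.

ΔS_surr = -18.7 J/K

For an isothermal ideal gas ΔS_gas = nR ln(P₁/P₂) = 1.77 × 8.314 × ln(853/239) = 18.7 J/K.
The process is reversible, so ΔS_surr = −ΔS_gas = -18.7 J/K and ΔS_universe = 0.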